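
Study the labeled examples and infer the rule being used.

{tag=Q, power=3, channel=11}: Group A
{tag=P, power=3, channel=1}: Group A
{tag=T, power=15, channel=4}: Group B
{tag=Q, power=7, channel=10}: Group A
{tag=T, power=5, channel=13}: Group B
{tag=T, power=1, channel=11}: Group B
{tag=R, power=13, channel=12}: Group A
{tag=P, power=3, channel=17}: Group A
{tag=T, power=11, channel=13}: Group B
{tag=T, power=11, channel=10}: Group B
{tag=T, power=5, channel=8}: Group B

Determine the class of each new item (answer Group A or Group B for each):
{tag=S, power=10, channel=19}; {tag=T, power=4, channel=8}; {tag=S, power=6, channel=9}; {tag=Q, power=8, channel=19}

Checking candidate rules against both groups, what survives is: tag is not T.
{tag=S, power=10, channel=19} — tag is S, hence Group A. {tag=T, power=4, channel=8} — tag is T, hence Group B. {tag=S, power=6, channel=9} — tag is S, hence Group A. {tag=Q, power=8, channel=19} — tag is Q, hence Group A.

Group A, Group B, Group A, Group A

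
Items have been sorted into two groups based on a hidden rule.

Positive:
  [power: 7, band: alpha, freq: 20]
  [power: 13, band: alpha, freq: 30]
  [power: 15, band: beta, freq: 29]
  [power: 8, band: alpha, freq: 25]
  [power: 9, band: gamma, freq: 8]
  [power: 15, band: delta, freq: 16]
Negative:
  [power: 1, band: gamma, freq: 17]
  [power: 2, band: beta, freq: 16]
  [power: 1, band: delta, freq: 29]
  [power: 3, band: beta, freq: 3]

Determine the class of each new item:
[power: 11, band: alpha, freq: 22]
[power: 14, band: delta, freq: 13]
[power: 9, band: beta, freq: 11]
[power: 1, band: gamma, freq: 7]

All 'Positive' examples share one property — power ≥ 7 — and every 'Negative' example lacks it.

Positive, Positive, Positive, Negative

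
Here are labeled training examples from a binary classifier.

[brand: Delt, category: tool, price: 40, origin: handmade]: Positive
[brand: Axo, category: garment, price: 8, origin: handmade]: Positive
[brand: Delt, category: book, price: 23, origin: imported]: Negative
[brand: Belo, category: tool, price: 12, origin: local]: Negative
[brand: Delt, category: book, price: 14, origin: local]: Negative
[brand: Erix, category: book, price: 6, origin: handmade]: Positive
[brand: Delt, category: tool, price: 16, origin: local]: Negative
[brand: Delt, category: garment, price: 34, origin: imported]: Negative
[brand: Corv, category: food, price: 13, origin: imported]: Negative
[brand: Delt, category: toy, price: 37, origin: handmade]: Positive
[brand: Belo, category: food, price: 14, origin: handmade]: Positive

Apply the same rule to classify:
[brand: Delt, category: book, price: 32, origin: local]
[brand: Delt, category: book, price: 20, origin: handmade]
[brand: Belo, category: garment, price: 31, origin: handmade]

Comparing the two groups points to one rule — origin is handmade.

Negative, Positive, Positive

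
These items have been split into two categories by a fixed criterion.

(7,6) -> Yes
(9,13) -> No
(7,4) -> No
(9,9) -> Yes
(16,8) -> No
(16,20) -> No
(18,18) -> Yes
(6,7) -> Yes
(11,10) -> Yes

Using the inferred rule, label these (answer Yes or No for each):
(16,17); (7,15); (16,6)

One predicate separates the groups cleanly: |first − second| ≤ 1.
(16,17): Yes (|16−17| = 1).
(7,15): No (|7−15| = 8).
(16,6): No (|16−6| = 10).

Yes, No, No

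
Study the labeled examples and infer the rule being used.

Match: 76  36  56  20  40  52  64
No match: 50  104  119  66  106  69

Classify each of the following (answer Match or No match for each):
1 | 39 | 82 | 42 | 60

No match, No match, No match, No match, Match

A rule that fits every label: multiple of 4 AND at most 76 — true of each 'Match' example, false of each 'No match' one.
1 → 1 = 4·0 + 1, 1 ≤ 76 → No match. 39 → 39 = 4·9 + 3, 39 ≤ 76 → No match. 82 → 82 = 4·20 + 2, 82 > 76 → No match. 42 → 42 = 4·10 + 2, 42 ≤ 76 → No match. 60 → 60 = 4·15, 60 ≤ 76 → Match.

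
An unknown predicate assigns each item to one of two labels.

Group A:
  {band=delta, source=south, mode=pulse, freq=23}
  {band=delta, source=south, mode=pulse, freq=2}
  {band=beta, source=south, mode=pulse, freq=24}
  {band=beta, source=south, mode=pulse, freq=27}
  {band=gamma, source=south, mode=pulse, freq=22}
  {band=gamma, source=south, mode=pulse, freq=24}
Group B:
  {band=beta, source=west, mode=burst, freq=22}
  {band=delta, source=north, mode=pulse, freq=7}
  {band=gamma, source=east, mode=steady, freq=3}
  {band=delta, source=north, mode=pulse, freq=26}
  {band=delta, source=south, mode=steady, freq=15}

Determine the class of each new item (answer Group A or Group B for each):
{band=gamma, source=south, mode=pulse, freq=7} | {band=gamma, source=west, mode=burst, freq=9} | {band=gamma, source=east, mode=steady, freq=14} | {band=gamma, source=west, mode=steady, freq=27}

The rule appears to be: source is south AND mode is pulse.
{band=gamma, source=south, mode=pulse, freq=7} → source is south, mode is pulse → Group A.
{band=gamma, source=west, mode=burst, freq=9} → source is west, mode is burst → Group B.
{band=gamma, source=east, mode=steady, freq=14} → source is east, mode is steady → Group B.
{band=gamma, source=west, mode=steady, freq=27} → source is west, mode is steady → Group B.

Group A, Group B, Group B, Group B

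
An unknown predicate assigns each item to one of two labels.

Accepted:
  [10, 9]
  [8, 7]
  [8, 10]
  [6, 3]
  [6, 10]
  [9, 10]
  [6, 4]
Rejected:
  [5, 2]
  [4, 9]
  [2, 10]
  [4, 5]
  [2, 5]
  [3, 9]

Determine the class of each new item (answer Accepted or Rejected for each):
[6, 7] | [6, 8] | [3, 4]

Accepted, Accepted, Rejected

The classifier is using: first ≥ 6.
[6, 7] — first 6, hence Accepted.
[6, 8] — first 6, hence Accepted.
[3, 4] — first 3, hence Rejected.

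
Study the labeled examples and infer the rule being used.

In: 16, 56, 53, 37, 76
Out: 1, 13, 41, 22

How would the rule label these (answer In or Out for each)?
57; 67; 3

The distinguishing property — digit sum ≥ 6 — holds for all the 'In' cases and none of the 'Out' cases.
57 — digit sum 5+7 = 12, hence In. 67 — digit sum 6+7 = 13, hence In. 3 — digit sum 3, hence Out.

In, In, Out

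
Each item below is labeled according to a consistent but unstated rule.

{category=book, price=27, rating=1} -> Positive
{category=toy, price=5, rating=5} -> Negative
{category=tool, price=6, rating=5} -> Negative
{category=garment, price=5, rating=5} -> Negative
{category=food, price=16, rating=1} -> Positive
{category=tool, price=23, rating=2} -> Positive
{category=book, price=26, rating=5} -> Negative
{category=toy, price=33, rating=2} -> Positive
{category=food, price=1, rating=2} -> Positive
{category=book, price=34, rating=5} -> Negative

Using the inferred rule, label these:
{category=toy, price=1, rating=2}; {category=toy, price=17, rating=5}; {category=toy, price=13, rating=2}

A rule that fits every label: rating ≤ 2 — true of each 'Positive' example, false of each 'Negative' one.

Positive, Negative, Positive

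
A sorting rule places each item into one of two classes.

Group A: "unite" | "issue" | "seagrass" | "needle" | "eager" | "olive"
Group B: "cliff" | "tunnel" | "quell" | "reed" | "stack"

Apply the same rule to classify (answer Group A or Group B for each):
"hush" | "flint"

The rule appears to be: has ≥ 3 vowels.

Group B, Group B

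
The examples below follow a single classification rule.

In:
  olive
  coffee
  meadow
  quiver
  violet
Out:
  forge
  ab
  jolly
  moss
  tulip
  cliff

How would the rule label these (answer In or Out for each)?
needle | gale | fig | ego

In, Out, Out, Out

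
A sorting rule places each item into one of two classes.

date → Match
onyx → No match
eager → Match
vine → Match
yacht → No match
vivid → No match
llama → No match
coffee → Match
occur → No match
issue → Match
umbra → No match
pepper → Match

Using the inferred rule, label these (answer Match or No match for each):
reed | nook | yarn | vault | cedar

Rule: contains 'e'. This holds for each 'Match' example and fails for each 'No match' one.
reed: has 'e' — qualifies, so Match. nook: no 'e' — does not fit, so No match. yarn: no 'e' — does not fit, so No match. vault: no 'e' — does not fit, so No match. cedar: has 'e' — qualifies, so Match.

Match, No match, No match, No match, Match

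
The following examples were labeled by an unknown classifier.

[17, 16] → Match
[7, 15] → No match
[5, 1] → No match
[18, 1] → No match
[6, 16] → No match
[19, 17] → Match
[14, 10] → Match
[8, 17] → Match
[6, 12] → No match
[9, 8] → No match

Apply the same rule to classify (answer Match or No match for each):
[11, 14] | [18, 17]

Match, Match

One predicate separates the groups cleanly: sum ≥ 24.
[11, 14] — 11+14 = 25, hence Match. [18, 17] — 18+17 = 35, hence Match.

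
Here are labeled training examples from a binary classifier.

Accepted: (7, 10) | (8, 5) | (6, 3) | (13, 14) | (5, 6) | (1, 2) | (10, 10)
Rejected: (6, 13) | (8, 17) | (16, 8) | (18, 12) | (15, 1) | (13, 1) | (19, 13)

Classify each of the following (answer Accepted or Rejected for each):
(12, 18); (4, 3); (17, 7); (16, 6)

Rejected, Accepted, Rejected, Rejected

One predicate separates the groups cleanly: |first − second| ≤ 3.
(12, 18) — |12−18| = 6, hence Rejected.
(4, 3) — |4−3| = 1, hence Accepted.
(17, 7) — |17−7| = 10, hence Rejected.
(16, 6) — |16−6| = 10, hence Rejected.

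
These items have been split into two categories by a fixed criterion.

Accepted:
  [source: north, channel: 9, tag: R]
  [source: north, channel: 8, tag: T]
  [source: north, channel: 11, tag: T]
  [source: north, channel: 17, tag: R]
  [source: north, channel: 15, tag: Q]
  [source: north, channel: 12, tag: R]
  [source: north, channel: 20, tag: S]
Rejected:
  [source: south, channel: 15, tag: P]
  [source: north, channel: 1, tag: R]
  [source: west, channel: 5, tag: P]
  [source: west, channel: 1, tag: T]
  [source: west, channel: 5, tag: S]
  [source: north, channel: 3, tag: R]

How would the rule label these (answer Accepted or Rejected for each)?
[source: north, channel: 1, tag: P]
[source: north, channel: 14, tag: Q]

Rejected, Accepted

All 'Accepted' examples share one property — source is north AND channel ≥ 5 — and every 'Rejected' example lacks it.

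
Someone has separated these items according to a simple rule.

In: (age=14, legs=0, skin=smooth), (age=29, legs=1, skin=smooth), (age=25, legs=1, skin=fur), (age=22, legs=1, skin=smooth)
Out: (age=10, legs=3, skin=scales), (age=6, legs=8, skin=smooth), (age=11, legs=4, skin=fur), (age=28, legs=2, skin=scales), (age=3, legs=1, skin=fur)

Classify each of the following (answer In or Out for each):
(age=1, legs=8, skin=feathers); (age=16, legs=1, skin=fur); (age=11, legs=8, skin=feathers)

'In' ⟺ legs ≤ 1 AND age ≥ 6.
(age=1, legs=8, skin=feathers) — legs = 8, age = 1, hence Out. (age=16, legs=1, skin=fur) — legs = 1, age = 16, hence In. (age=11, legs=8, skin=feathers) — legs = 8, age = 11, hence Out.

Out, In, Out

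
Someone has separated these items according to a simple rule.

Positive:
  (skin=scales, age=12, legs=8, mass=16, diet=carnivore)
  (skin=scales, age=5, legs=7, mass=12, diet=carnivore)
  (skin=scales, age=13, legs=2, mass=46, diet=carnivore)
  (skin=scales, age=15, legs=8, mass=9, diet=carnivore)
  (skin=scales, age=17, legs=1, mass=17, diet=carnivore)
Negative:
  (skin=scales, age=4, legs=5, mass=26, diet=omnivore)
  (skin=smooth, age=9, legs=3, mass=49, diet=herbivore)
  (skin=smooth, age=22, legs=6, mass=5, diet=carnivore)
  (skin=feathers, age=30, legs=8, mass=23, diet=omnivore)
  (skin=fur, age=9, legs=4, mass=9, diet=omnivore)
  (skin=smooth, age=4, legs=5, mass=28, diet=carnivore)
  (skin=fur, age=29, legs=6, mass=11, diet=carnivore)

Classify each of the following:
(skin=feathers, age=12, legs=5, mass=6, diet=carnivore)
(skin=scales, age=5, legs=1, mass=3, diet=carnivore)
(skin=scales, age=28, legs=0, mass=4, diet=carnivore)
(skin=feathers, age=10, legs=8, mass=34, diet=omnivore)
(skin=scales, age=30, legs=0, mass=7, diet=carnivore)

The rule appears to be: diet is carnivore AND skin is scales.
Negative: (skin=feathers, age=12, legs=5, mass=6, diet=carnivore), since diet is carnivore, skin is feathers.
Positive: (skin=scales, age=5, legs=1, mass=3, diet=carnivore), since diet is carnivore, skin is scales.
Positive: (skin=scales, age=28, legs=0, mass=4, diet=carnivore), since diet is carnivore, skin is scales.
Negative: (skin=feathers, age=10, legs=8, mass=34, diet=omnivore), since diet is omnivore, skin is feathers.
Positive: (skin=scales, age=30, legs=0, mass=7, diet=carnivore), since diet is carnivore, skin is scales.

Negative, Positive, Positive, Negative, Positive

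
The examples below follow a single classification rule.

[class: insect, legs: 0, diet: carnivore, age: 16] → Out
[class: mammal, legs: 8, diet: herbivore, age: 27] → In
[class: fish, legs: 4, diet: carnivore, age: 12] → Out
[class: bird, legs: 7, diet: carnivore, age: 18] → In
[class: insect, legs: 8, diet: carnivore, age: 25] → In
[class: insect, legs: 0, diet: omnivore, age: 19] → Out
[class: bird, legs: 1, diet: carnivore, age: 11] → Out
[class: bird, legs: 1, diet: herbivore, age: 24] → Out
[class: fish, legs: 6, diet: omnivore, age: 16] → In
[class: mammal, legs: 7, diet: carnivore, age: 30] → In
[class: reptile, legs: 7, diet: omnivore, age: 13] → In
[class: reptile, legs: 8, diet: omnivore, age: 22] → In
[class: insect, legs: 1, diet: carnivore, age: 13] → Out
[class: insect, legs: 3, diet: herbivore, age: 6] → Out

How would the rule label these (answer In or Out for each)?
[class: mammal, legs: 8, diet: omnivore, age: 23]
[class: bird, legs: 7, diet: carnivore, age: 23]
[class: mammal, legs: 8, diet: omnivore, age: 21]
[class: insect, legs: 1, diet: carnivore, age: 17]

In, In, In, Out

All 'In' examples share one property — legs ≥ 6 — and every 'Out' example lacks it.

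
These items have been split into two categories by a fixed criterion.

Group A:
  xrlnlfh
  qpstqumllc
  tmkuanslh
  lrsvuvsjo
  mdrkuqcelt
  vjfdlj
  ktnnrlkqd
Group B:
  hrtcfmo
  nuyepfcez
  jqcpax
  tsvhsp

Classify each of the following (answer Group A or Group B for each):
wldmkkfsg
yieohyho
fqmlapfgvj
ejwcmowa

All 'Group A' examples share one property — contains 'l' — and every 'Group B' example lacks it.
wldmkkfsg: has 'l' — passes, so Group A.
yieohyho: no 'l' — doesn't qualify, so Group B.
fqmlapfgvj: has 'l' — passes, so Group A.
ejwcmowa: no 'l' — doesn't qualify, so Group B.

Group A, Group B, Group A, Group B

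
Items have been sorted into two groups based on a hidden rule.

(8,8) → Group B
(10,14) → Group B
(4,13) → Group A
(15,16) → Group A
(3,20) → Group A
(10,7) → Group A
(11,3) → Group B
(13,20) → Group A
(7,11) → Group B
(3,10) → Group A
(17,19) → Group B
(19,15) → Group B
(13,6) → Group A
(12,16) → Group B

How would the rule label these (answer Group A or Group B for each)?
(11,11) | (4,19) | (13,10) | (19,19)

Group B, Group A, Group A, Group B

All 'Group A' examples share one property — sum is odd — and every 'Group B' example lacks it.
(11,11) — 11+11 = 22, hence Group B. (4,19) — 4+19 = 23, hence Group A. (13,10) — 13+10 = 23, hence Group A. (19,19) — 19+19 = 38, hence Group B.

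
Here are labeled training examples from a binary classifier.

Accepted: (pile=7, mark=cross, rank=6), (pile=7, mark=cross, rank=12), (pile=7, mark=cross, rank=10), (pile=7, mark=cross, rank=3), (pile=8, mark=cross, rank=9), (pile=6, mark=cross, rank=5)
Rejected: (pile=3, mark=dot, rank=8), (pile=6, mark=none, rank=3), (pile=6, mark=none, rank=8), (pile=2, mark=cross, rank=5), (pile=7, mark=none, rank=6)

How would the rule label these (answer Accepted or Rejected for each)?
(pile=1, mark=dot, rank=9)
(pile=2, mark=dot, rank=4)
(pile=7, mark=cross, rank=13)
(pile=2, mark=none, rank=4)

The distinguishing property — mark is cross AND pile ≥ 3 — holds for all the 'Accepted' cases and none of the 'Rejected' cases.

Rejected, Rejected, Accepted, Rejected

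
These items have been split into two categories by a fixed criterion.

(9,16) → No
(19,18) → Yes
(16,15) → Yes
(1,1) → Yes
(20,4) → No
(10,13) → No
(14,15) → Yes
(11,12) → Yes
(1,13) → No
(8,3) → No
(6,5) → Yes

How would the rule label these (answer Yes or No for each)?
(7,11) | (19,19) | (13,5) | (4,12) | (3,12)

'Yes' ⟺ |first − second| ≤ 1.

No, Yes, No, No, No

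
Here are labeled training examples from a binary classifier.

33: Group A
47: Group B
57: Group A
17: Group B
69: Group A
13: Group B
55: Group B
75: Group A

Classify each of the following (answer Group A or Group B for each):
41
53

The simplest hypothesis consistent with all the labels is: multiple of 3.
41: 41 = 3·13 + 2, does not satisfy this → Group B. 53: 53 = 3·17 + 2, does not satisfy this → Group B.

Group B, Group B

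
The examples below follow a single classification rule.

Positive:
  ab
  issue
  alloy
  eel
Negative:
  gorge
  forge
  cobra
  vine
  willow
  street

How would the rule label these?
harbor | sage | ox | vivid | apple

Negative, Negative, Positive, Negative, Positive

Every 'Positive' example satisfies: starts with a vowel. None of the 'Negative' examples do.
harbor: Negative (starts with 'h').
sage: Negative (starts with 's').
ox: Positive (starts with 'o').
vivid: Negative (starts with 'v').
apple: Positive (starts with 'a').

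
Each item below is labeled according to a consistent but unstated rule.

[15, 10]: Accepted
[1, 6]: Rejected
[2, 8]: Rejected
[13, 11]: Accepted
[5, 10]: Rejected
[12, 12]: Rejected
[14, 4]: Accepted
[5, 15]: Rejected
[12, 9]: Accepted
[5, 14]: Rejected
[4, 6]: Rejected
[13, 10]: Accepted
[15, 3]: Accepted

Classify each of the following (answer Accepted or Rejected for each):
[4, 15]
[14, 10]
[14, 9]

Rule: first > second. This holds for each 'Accepted' example and fails for each 'Rejected' one.
[4, 15] → 4 < 15 → Rejected. [14, 10] → 14 > 10 → Accepted. [14, 9] → 14 > 9 → Accepted.

Rejected, Accepted, Accepted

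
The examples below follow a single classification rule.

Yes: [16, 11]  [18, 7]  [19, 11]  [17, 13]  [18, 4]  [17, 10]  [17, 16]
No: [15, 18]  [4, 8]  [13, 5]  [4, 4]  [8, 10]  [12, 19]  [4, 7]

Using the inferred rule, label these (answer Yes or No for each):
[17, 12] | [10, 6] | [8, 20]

Yes, No, No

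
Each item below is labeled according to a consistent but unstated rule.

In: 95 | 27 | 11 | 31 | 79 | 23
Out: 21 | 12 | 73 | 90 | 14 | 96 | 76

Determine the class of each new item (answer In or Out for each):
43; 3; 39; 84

In, In, In, Out

The classifier is using: ≡ 3 (mod 4).
43 → 43 mod 4 = 3 → In. 3 → 3 mod 4 = 3 → In. 39 → 39 mod 4 = 3 → In. 84 → 84 mod 4 = 0 → Out.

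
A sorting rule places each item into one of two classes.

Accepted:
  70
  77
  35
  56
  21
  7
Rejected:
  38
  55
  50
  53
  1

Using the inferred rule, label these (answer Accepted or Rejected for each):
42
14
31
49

Accepted, Accepted, Rejected, Accepted

The pattern is that an item is 'Accepted' exactly when: multiple of 7.
42: Accepted (42 = 7·6).
14: Accepted (14 = 7·2).
31: Rejected (31 = 7·4 + 3).
49: Accepted (49 = 7·7).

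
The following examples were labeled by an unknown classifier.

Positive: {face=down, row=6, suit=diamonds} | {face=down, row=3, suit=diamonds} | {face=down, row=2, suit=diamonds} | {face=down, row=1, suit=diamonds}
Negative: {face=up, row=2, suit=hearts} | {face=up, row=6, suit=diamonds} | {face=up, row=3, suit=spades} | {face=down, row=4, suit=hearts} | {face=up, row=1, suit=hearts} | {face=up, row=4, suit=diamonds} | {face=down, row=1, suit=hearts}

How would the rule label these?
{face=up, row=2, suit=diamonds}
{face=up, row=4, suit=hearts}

One predicate separates the groups cleanly: face is down AND suit is diamonds.
{face=up, row=2, suit=diamonds}: face is up, suit is diamonds, doesn't qualify → Negative.
{face=up, row=4, suit=hearts}: face is up, suit is hearts, doesn't qualify → Negative.

Negative, Negative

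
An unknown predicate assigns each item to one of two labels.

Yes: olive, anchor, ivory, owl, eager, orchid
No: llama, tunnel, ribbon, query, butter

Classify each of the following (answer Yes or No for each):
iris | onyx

The common property of the 'Yes' items is: starts with a vowel. No 'No' item has it.
Yes: iris, since starts with 'i'.
Yes: onyx, since starts with 'o'.

Yes, Yes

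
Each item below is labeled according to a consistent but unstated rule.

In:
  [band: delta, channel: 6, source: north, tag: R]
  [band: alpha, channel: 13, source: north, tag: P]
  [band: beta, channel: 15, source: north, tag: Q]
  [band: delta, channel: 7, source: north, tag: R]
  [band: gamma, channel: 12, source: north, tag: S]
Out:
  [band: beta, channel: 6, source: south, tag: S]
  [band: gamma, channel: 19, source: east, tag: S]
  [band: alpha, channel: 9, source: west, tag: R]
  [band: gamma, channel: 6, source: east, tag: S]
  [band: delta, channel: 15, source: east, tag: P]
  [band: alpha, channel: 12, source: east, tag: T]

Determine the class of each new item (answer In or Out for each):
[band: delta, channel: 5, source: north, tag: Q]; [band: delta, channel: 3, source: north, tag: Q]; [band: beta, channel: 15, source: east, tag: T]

One predicate separates the groups cleanly: source is north.
[band: delta, channel: 5, source: north, tag: Q] → source is north → In. [band: delta, channel: 3, source: north, tag: Q] → source is north → In. [band: beta, channel: 15, source: east, tag: T] → source is east → Out.

In, In, Out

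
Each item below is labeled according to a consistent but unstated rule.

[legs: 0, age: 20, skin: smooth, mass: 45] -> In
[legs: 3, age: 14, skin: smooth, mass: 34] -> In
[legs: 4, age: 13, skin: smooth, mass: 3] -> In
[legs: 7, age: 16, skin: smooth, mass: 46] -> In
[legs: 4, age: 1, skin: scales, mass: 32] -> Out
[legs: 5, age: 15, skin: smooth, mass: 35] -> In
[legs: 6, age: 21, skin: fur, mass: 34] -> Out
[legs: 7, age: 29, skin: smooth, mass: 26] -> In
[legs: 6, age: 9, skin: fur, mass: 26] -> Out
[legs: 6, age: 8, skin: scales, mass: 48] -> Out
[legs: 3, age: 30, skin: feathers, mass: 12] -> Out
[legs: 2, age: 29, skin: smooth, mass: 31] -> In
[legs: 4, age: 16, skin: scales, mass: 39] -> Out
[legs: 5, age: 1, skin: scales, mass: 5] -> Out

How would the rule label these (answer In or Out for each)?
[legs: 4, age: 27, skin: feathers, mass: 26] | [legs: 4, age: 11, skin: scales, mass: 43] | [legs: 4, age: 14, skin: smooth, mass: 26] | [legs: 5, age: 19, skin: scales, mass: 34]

Checking candidate rules against both groups, what survives is: skin is smooth.
[legs: 4, age: 27, skin: feathers, mass: 26]: Out (skin is feathers). [legs: 4, age: 11, skin: scales, mass: 43]: Out (skin is scales). [legs: 4, age: 14, skin: smooth, mass: 26]: In (skin is smooth). [legs: 5, age: 19, skin: scales, mass: 34]: Out (skin is scales).

Out, Out, In, Out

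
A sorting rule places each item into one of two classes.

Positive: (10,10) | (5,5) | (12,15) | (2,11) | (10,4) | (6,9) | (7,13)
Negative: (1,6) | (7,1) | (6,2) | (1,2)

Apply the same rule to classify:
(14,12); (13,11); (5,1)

The classifier is using: sum ≥ 10.
Positive: (14,12), since 14+12 = 26.
Positive: (13,11), since 13+11 = 24.
Negative: (5,1), since 5+1 = 6.

Positive, Positive, Negative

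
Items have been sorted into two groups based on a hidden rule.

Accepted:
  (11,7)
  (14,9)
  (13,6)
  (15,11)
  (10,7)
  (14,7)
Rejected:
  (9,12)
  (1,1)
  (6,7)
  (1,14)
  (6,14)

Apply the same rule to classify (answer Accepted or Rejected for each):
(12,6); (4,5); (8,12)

Accepted, Rejected, Rejected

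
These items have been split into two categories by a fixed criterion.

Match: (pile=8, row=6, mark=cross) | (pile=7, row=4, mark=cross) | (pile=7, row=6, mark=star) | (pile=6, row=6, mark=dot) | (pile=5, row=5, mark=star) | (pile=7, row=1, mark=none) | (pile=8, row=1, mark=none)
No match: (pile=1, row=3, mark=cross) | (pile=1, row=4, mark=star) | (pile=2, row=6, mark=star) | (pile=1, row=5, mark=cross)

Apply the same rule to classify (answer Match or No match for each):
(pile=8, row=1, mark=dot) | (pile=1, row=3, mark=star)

The distinguishing property — pile ≥ 5 — holds for all the 'Match' cases and none of the 'No match' cases.
(pile=8, row=1, mark=dot) — pile = 8, hence Match. (pile=1, row=3, mark=star) — pile = 1, hence No match.

Match, No match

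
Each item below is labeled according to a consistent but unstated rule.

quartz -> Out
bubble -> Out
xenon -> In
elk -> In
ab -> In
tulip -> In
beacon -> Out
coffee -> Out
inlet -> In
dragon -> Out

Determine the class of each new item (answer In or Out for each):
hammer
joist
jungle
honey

Out, In, Out, In

The simplest hypothesis consistent with all the labels is: length ≤ 5.
hammer → length 6 → Out.
joist → length 5 → In.
jungle → length 6 → Out.
honey → length 5 → In.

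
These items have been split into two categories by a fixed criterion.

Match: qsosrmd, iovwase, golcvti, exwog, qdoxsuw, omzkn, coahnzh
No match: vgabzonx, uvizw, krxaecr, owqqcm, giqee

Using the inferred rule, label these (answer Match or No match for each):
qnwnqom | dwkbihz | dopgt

The distinguishing property — odd length AND contains 'o' — holds for all the 'Match' cases and none of the 'No match' cases.
qnwnqom: length 7, has 'o' — passes, so Match.
dwkbihz: length 7, no 'o' — does not pass, so No match.
dopgt: length 5, has 'o' — passes, so Match.

Match, No match, Match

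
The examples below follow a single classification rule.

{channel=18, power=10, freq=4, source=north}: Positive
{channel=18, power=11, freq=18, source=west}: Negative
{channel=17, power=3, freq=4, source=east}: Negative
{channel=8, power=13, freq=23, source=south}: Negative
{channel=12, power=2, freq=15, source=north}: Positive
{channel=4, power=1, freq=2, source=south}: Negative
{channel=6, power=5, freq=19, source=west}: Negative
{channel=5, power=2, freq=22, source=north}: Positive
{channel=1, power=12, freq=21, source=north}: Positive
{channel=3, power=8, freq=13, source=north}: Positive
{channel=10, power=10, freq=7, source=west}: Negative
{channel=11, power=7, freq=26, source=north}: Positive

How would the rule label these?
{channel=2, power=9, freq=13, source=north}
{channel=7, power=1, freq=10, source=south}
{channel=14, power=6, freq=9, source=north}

All 'Positive' examples share one property — source is north — and every 'Negative' example lacks it.
Positive: {channel=2, power=9, freq=13, source=north}, since source is north.
Negative: {channel=7, power=1, freq=10, source=south}, since source is south.
Positive: {channel=14, power=6, freq=9, source=north}, since source is north.

Positive, Negative, Positive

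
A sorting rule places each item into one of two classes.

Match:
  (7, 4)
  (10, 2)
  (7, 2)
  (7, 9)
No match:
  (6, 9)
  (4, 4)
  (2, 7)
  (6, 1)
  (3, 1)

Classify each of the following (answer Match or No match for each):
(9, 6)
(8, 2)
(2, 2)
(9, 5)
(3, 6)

Match, Match, No match, Match, No match

One predicate separates the groups cleanly: first ≥ 7.
(9, 6): first 9, passes → Match.
(8, 2): first 8, passes → Match.
(2, 2): first 2, fails the rule → No match.
(9, 5): first 9, passes → Match.
(3, 6): first 3, fails the rule → No match.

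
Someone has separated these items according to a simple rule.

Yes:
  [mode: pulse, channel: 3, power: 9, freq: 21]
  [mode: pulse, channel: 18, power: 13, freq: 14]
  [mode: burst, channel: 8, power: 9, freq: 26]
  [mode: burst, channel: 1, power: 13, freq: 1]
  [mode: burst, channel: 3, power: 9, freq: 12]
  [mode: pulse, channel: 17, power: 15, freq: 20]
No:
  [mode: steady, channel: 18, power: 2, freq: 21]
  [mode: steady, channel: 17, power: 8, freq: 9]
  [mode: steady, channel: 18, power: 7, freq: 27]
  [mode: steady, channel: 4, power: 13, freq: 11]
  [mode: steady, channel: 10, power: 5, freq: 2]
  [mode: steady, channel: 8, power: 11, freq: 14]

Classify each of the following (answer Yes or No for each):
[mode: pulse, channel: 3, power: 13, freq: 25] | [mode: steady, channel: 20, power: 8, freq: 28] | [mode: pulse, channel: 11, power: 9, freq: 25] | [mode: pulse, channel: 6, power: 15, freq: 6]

One predicate separates the groups cleanly: mode is not steady.
Yes: [mode: pulse, channel: 3, power: 13, freq: 25], since mode is pulse.
No: [mode: steady, channel: 20, power: 8, freq: 28], since mode is steady.
Yes: [mode: pulse, channel: 11, power: 9, freq: 25], since mode is pulse.
Yes: [mode: pulse, channel: 6, power: 15, freq: 6], since mode is pulse.

Yes, No, Yes, Yes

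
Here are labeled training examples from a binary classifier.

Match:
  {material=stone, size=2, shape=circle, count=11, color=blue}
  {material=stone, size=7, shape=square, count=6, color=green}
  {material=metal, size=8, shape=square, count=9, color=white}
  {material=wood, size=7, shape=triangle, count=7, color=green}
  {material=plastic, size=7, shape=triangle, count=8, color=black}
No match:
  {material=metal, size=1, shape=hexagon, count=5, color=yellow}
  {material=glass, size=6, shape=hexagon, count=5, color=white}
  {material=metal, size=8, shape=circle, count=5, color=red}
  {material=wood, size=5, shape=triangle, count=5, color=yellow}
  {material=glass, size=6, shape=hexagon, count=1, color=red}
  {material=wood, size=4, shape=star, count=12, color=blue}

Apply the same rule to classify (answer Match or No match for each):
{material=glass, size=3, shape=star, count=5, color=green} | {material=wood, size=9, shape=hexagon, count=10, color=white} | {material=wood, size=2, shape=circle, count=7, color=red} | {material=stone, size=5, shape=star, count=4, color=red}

The rule appears to be: count ≥ 6 AND count ≤ 11.

No match, Match, Match, No match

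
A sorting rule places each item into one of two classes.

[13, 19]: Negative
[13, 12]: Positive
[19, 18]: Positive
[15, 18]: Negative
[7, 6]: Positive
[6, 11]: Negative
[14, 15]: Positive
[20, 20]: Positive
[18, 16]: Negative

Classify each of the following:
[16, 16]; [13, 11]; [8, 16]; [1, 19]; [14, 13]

Positive, Negative, Negative, Negative, Positive

The rule appears to be: |first − second| ≤ 1.
Positive: [16, 16], since |16−16| = 0. Negative: [13, 11], since |13−11| = 2. Negative: [8, 16], since |8−16| = 8. Negative: [1, 19], since |1−19| = 18. Positive: [14, 13], since |14−13| = 1.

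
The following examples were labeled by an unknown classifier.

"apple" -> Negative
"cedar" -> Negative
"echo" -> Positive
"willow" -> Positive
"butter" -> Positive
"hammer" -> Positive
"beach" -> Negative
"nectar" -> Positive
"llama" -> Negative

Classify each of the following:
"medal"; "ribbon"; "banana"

A rule that fits every label: even length — true of each 'Positive' example, false of each 'Negative' one.

Negative, Positive, Positive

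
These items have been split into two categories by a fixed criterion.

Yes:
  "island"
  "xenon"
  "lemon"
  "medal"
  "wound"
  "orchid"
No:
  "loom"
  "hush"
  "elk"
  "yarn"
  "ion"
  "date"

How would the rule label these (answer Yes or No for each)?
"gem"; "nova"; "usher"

No, No, Yes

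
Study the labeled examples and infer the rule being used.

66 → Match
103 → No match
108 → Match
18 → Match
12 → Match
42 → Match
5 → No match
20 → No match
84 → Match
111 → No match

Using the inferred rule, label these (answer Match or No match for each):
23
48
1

One predicate separates the groups cleanly: multiple of 6.
23 → 23 = 6·3 + 5 → No match. 48 → 48 = 6·8 → Match. 1 → 1 = 6·0 + 1 → No match.

No match, Match, No match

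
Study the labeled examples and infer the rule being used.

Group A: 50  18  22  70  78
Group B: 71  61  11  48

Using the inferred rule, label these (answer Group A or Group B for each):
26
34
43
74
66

Group A, Group A, Group B, Group A, Group A

Looking at the examples, the only property every 'Group A' case has and every 'Group B' case lacks is: ≡ 2 (mod 4).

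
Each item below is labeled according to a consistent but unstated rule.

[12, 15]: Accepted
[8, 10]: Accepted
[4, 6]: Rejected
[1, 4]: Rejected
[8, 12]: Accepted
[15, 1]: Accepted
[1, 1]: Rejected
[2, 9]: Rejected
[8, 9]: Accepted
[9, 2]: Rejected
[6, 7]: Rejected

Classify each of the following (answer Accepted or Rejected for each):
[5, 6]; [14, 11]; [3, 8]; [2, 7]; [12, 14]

Rejected, Accepted, Rejected, Rejected, Accepted

The classifier is using: sum ≥ 16.
[5, 6]: 5+6 = 11 — doesn't match, so Rejected.
[14, 11]: 14+11 = 25 — satisfies this, so Accepted.
[3, 8]: 3+8 = 11 — doesn't match, so Rejected.
[2, 7]: 2+7 = 9 — doesn't match, so Rejected.
[12, 14]: 12+14 = 26 — satisfies this, so Accepted.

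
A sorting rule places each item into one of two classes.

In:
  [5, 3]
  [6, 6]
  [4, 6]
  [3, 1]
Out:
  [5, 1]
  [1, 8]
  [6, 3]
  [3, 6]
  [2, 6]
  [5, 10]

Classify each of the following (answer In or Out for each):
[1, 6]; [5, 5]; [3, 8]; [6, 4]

Out, In, Out, In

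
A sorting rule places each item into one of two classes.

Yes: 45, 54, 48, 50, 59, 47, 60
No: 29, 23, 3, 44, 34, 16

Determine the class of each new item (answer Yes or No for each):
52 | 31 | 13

A rule that fits every label: at least 45 — true of each 'Yes' example, false of each 'No' one.
52 — 52 ≥ 45, hence Yes.
31 — 31 < 45, hence No.
13 — 13 < 45, hence No.

Yes, No, No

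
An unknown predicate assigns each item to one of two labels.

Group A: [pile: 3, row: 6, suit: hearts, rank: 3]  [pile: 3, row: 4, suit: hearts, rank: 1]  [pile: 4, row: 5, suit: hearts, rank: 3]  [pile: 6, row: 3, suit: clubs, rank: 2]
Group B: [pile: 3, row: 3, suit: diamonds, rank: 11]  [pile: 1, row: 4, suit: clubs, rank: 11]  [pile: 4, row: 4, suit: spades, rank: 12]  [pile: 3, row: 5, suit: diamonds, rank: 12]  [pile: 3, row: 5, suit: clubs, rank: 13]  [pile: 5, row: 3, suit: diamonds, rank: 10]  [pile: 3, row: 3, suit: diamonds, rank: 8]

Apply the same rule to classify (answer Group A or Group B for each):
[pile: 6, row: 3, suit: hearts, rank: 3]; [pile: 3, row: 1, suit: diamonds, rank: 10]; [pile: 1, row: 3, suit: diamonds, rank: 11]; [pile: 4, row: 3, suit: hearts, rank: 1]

Rule: rank ≤ 3. This holds for each 'Group A' example and fails for each 'Group B' one.
[pile: 6, row: 3, suit: hearts, rank: 3] → rank = 3 → Group A.
[pile: 3, row: 1, suit: diamonds, rank: 10] → rank = 10 → Group B.
[pile: 1, row: 3, suit: diamonds, rank: 11] → rank = 11 → Group B.
[pile: 4, row: 3, suit: hearts, rank: 1] → rank = 1 → Group A.

Group A, Group B, Group B, Group A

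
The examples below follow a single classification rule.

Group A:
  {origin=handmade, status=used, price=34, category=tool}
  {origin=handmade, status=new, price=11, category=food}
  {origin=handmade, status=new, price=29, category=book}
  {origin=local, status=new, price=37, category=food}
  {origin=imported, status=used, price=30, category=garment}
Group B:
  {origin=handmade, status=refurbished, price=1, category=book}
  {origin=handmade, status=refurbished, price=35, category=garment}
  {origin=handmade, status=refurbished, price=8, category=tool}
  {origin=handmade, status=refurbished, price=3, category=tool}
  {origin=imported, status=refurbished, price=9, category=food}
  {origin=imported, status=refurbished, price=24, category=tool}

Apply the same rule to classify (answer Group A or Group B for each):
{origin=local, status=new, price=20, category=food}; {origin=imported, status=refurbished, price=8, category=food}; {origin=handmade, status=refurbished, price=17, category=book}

'Group A' ⟺ status is not refurbished.
{origin=local, status=new, price=20, category=food}: Group A (status is new). {origin=imported, status=refurbished, price=8, category=food}: Group B (status is refurbished). {origin=handmade, status=refurbished, price=17, category=book}: Group B (status is refurbished).

Group A, Group B, Group B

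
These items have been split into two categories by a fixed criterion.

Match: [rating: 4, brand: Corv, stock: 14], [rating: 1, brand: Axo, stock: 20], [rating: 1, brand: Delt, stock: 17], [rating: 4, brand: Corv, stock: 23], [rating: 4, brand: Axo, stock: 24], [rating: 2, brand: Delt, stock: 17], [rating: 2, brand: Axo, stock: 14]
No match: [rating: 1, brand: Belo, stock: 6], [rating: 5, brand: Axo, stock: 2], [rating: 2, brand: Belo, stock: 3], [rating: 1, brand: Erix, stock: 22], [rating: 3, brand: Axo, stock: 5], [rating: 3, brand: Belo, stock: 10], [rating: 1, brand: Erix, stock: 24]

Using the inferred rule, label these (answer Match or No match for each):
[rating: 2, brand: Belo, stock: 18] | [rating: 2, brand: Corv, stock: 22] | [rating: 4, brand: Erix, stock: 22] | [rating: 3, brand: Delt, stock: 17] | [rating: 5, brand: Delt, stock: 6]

Match, Match, No match, Match, No match

All 'Match' examples share one property — brand is not Erix AND stock ≥ 14 — and every 'No match' example lacks it.
[rating: 2, brand: Belo, stock: 18] — brand is Belo, stock = 18, hence Match. [rating: 2, brand: Corv, stock: 22] — brand is Corv, stock = 22, hence Match. [rating: 4, brand: Erix, stock: 22] — brand is Erix, stock = 22, hence No match. [rating: 3, brand: Delt, stock: 17] — brand is Delt, stock = 17, hence Match. [rating: 5, brand: Delt, stock: 6] — brand is Delt, stock = 6, hence No match.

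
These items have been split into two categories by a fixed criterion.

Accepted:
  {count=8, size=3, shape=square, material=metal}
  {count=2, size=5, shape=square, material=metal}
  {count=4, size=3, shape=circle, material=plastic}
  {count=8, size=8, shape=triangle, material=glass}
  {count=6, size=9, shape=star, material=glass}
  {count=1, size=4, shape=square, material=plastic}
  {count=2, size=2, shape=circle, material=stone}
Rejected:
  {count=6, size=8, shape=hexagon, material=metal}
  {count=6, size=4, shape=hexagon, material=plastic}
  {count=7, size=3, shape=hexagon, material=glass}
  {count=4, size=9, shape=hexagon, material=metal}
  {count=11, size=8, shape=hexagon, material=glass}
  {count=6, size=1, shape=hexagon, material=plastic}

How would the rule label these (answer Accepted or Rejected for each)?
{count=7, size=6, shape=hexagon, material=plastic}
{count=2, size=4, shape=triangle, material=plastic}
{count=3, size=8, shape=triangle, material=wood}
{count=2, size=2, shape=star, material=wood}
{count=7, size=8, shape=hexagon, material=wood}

Rejected, Accepted, Accepted, Accepted, Rejected

One predicate separates the groups cleanly: shape is not hexagon.
{count=7, size=6, shape=hexagon, material=plastic}: Rejected (shape is hexagon). {count=2, size=4, shape=triangle, material=plastic}: Accepted (shape is triangle). {count=3, size=8, shape=triangle, material=wood}: Accepted (shape is triangle). {count=2, size=2, shape=star, material=wood}: Accepted (shape is star). {count=7, size=8, shape=hexagon, material=wood}: Rejected (shape is hexagon).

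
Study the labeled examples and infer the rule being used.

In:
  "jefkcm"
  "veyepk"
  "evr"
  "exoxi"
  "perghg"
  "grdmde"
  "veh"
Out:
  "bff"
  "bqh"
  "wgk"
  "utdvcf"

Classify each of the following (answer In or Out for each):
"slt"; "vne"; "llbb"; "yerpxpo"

Out, In, Out, In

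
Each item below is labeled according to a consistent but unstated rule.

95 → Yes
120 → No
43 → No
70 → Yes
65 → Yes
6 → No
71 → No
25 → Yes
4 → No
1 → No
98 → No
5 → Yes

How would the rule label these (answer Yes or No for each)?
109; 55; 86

No, Yes, No

The distinguishing property — multiple of 5 AND at most 95 — holds for all the 'Yes' cases and none of the 'No' cases.
109: No (109 = 5·21 + 4, 109 > 95).
55: Yes (55 = 5·11, 55 ≤ 95).
86: No (86 = 5·17 + 1, 86 ≤ 95).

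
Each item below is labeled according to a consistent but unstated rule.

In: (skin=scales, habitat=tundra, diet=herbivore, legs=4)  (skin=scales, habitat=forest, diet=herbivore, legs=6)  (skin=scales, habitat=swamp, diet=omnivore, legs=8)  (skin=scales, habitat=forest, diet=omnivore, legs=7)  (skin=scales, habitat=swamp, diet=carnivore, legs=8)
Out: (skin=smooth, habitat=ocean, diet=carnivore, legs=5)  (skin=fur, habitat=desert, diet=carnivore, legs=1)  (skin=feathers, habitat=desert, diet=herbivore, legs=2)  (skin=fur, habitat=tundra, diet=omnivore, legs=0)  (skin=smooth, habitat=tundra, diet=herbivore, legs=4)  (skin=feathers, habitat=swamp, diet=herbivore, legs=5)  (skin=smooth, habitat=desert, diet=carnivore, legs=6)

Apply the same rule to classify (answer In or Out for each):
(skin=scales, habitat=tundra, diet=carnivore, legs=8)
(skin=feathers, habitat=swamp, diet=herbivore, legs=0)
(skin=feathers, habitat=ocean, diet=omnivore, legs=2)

Comparing the two groups points to one rule — skin is scales.
(skin=scales, habitat=tundra, diet=carnivore, legs=8): In (skin is scales).
(skin=feathers, habitat=swamp, diet=herbivore, legs=0): Out (skin is feathers).
(skin=feathers, habitat=ocean, diet=omnivore, legs=2): Out (skin is feathers).

In, Out, Out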